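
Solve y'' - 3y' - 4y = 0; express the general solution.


Characteristic equation: r² - 3r - 4 = 0.
Factor: (r + 1)(r - 4) = 0 ⇒ r = -1, 4 (distinct real).
General solution: y = C₁e^(-x) + C₂e^(4x).


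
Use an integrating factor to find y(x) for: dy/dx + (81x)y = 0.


P(x) = 81x ⇒ μ = e^((81/2)x²).
Q(x) = 0 so μ y is constant: y = Ce^(-(81/2)x²).


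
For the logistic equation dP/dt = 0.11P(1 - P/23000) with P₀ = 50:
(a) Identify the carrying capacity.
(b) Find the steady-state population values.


Logistic ODE dP/dt = 0.11P(1 - P/23000) has equilibria where dP/dt = 0, i.e. P = 0 or P = 23000.
The coefficient (1 - P/K) = 0 when P = K, identifying K = 23000 as the carrying capacity.
(a) K = 23000; (b) equilibria P = 0 and P = 23000.


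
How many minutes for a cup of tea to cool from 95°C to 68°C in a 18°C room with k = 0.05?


From T(t) = T_a + (T₀ - T_a)e^(-kt), set T(t) = 68:
(68 - 18) / (95 - 18) = e^(-0.05t), so t = -ln(0.649)/0.05 ≈ 8.6 minutes.


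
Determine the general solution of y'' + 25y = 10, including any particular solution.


Homogeneous part: r² + 25 = 0 ⇒ r = ±5i, so y_h = C₁cos(5x) + C₂sin(5x).
Try constant y_p = A; plug in: 25A = 10 ⇒ A = 2/5.
General solution: y = C₁cos(5x) + C₂sin(5x) + 2/5.


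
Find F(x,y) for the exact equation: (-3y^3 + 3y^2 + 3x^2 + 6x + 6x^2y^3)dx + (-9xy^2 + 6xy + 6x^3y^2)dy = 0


Check exactness: ∂M/∂y = -9y^2 + 6y + 18x^2y^2 and ∂N/∂x = -9y^2 + 6y + 18x^2y^2; equal, so the equation is exact.
Integrate M with respect to x (treating y as constant): ∫M dx = -3xy^3 + 3xy^2 + x^3 + 3x^2 + 2x^3y^3 + h(y).
Differentiate w.r.t. y and set equal to N: all terms match, so h'(y) = 0 and h is a constant absorbed into C.
General solution: -3xy^3 + 3xy^2 + x^3 + 3x^2 + 2x^3y^3 = C.


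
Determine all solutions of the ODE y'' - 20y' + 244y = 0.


Characteristic equation: r² - 20r + 244 = 0.
Discriminant is negative; roots r = 10 ± 12i (complex conjugate pair).
General solution uses e^(α x)(C₁ cos(β x) + C₂ sin(β x)): y = e^(10x)(C₁cos(12x) + C₂sin(12x)).


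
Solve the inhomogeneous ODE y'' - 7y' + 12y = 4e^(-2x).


Characteristic roots of r² - 7r + 12 = 0 are 4, 3.
y_h = C₁e^(4x) + C₂e^(3x).
Forcing exponent -2 is not a characteristic root; try y_p = Ae^(-2x).
Substitute: A·(4 + (-7)·-2 + (12)) = A·30 = 4, so A = 2/15.
General solution: y = C₁e^(4x) + C₂e^(3x) + (2/15)e^(-2x).


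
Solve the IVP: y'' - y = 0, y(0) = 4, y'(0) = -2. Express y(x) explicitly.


Characteristic roots of r² - 1 = 0 are -1, 1.
General solution y = c₁ e^(-x) + c₂ e^(x).
Apply y(0) = 4: c₁ + c₂ = 4. Apply y'(0) = -2: -1 c₁ + 1 c₂ = -2.
Solve: c₁ = 3, c₂ = 1.
Particular solution: y = 3e^(-x) + e^(x).


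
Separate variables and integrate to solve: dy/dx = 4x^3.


Integrate both sides with respect to x: y = ∫ 4x^3 dx = x^4 + C.


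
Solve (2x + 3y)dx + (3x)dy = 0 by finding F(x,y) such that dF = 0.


Check exactness: ∂M/∂y = 3 and ∂N/∂x = 3; equal, so the equation is exact.
Integrate M with respect to x (treating y as constant): ∫M dx = x^2 + 3xy + h(y).
Differentiate w.r.t. y and set equal to N: all terms match, so h'(y) = 0 and h is a constant absorbed into C.
General solution: x^2 + 3xy = C.


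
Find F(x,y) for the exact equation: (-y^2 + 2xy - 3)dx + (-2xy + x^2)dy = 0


Check exactness: ∂M/∂y = -2y + 2x and ∂N/∂x = -2y + 2x; equal, so the equation is exact.
Integrate M with respect to x (treating y as constant): ∫M dx = -xy^2 + x^2y - 3x + h(y).
Differentiate w.r.t. y and set equal to N: all terms match, so h'(y) = 0 and h is a constant absorbed into C.
General solution: -xy^2 + x^2y - 3x = C.


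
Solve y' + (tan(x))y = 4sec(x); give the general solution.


P(x) = tan(x) ⇒ μ = e^(∫tan(x)dx) = sec(x).
(sec(x) y)' = 4sec²(x) ⇒ sec(x) y = 4tan(x) + C.
Multiply by cos(x): y = 4sin(x) + C·cos(x).


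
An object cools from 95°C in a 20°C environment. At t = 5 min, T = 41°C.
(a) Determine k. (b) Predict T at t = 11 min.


Newton's law: T(t) = T_a + (T₀ - T_a)e^(-kt).
(a) Use T(5) = 41: (41 - 20)/(95 - 20) = e^(-k·5), so k = -ln(0.280)/5 ≈ 0.2546.
(b) Apply k to t = 11: T(11) = 20 + (75)e^(-2.801) ≈ 24.6°C.


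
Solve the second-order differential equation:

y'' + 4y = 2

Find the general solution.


Homogeneous part: r² + 4 = 0 ⇒ r = ±2i, so y_h = C₁cos(2x) + C₂sin(2x).
Try constant y_p = A; plug in: 4A = 2 ⇒ A = 1/2.
General solution: y = C₁cos(2x) + C₂sin(2x) + 1/2.


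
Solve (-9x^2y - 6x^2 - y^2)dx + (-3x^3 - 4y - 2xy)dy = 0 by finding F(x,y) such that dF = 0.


Check exactness: ∂M/∂y = -9x^2 - 2y and ∂N/∂x = -9x^2 - 2y; equal, so the equation is exact.
Integrate M with respect to x (treating y as constant): ∫M dx = -3x^3y - 2x^3 - xy^2 + h(y).
Differentiate w.r.t. y and set equal to N: the x-dependent terms already match, leaving h'(y) = -4y. Integrate: h(y) = -2y^2.
So F(x,y) = -3x^3y - 2x^3 - 2y^2 - xy^2.
General solution: -3x^3y - 2x^3 - 2y^2 - xy^2 = C.


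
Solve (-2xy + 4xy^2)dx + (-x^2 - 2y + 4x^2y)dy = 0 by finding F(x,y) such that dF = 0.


Check exactness: ∂M/∂y = -2x + 8xy and ∂N/∂x = -2x + 8xy; equal, so the equation is exact.
Integrate M with respect to x (treating y as constant): ∫M dx = -x^2y + 2x^2y^2 + h(y).
Differentiate w.r.t. y and set equal to N: the x-dependent terms already match, leaving h'(y) = -2y. Integrate: h(y) = -y^2.
So F(x,y) = -x^2y - y^2 + 2x^2y^2.
General solution: -x^2y - y^2 + 2x^2y^2 = C.


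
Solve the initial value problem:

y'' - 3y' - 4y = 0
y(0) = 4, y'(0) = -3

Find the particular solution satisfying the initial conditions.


Characteristic roots of r² - 3r - 4 = 0 are 4, -1.
General solution y = c₁ e^(4x) + c₂ e^(-x).
Apply y(0) = 4: c₁ + c₂ = 4. Apply y'(0) = -3: 4 c₁ - 1 c₂ = -3.
Solve: c₁ = 1/5, c₂ = 19/5.
Particular solution: y = (1/5)e^(4x) + (19/5)e^(-x).


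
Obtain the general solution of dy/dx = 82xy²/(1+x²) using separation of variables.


Separate: dy/y² = 82x/(1+x²) dx.
Integrate LHS: ∫ dy/y² = -1/y.
Integrate RHS via u = 1+x²: 41ln(1+x²) + C.
Result: -1/y = 41ln(1+x²) + C.


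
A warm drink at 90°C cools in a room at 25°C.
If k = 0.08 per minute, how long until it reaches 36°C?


From T(t) = T_a + (T₀ - T_a)e^(-kt), set T(t) = 36:
(36 - 25) / (90 - 25) = e^(-0.08t), so t = -ln(0.169)/0.08 ≈ 22.2 minutes.


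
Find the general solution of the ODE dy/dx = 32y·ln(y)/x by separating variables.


Separate: dy/[y ln(y)] = 32 dx/x.
Substitute u = ln(y): du/u = 32 dx/x.
Integrate: ln|ln(y)| = 32ln|x| + C₀, hence ln(y) = C·x^32.


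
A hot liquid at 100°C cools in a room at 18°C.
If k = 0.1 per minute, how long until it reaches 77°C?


From T(t) = T_a + (T₀ - T_a)e^(-kt), set T(t) = 77:
(77 - 18) / (100 - 18) = e^(-0.1t), so t = -ln(0.720)/0.1 ≈ 3.3 minutes.


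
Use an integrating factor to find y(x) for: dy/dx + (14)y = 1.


P(x) = 14, Q(x) = 1; integrating factor μ = e^(14x).
(μ y)' = e^(14x) ⇒ μ y = (1/14)e^(14x) + C.
Divide by μ: y = 1/14 + Ce^(-14x).


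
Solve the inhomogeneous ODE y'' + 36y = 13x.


Homogeneous: r² + 36 = 0 ⇒ r = ±6i, y_h = C₁cos(6x) + C₂sin(6x).
Polynomial forcing; try y_p = Ax + B. Then y_p'' + 36 y_p = 36(Ax + B) = 13x, so B = 0 and A = 13/36.
General solution: y = C₁cos(6x) + C₂sin(6x) + (13/36)x.


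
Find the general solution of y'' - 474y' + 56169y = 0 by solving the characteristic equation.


Characteristic equation: r² - 474r + 56169 = 0, i.e. (r - 237)² = 0.
Repeated root r = 237; include an x factor for the second linearly independent solution.
General solution: y = (C₁ + C₂x)e^(237x).


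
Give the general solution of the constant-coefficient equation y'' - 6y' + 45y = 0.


Characteristic equation: r² - 6r + 45 = 0.
Discriminant is negative; roots r = 3 ± 6i (complex conjugate pair).
General solution uses e^(α x)(C₁ cos(β x) + C₂ sin(β x)): y = e^(3x)(C₁cos(6x) + C₂sin(6x)).


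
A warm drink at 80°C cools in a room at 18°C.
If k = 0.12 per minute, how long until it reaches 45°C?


From T(t) = T_a + (T₀ - T_a)e^(-kt), set T(t) = 45:
(45 - 18) / (80 - 18) = e^(-0.12t), so t = -ln(0.435)/0.12 ≈ 6.9 minutes.


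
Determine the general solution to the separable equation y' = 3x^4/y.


Separate variables: y dy = 3x^4 dx.
Integrate both sides: y²/2 = (3/5)x^5 + C₀.
Multiply by 2: y² = (6/5)x^5 + C.


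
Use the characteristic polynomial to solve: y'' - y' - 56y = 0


Characteristic equation: r² - r - 56 = 0.
Factor: (r + 7)(r - 8) = 0 ⇒ r = -7, 8 (distinct real).
General solution: y = C₁e^(-7x) + C₂e^(8x).


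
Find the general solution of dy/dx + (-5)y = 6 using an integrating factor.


P(x) = -5 ⇒ μ = e^(-5x).
(μ y)' = 6e^(-5x) ⇒ μ y = -(6/5)e^(-5x) + C.
Divide by μ: y = -6/5 + Ce^(5x).


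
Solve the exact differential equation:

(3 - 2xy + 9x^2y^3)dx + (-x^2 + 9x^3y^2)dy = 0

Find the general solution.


Check exactness: ∂M/∂y = -2x + 27x^2y^2 and ∂N/∂x = -2x + 27x^2y^2; equal, so the equation is exact.
Integrate M with respect to x (treating y as constant): ∫M dx = 3x - x^2y + 3x^3y^3 + h(y).
Differentiate w.r.t. y and set equal to N: all terms match, so h'(y) = 0 and h is a constant absorbed into C.
General solution: 3x - x^2y + 3x^3y^3 = C.


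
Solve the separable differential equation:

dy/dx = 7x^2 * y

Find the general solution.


Separate variables: dy/y = 7x^2 dx.
Integrate: ln|y| = (7/3)x^3 + C₀.
Exponentiate: y = Ce^((7/3)x^3).


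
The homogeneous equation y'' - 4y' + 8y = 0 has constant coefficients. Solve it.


Characteristic equation: r² - 4r + 8 = 0.
Discriminant is negative; roots r = 2 ± 2i (complex conjugate pair).
General solution uses e^(α x)(C₁ cos(β x) + C₂ sin(β x)): y = e^(2x)(C₁cos(2x) + C₂sin(2x)).


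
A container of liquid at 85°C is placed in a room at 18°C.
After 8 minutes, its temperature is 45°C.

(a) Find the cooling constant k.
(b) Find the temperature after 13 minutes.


Newton's law: T(t) = T_a + (T₀ - T_a)e^(-kt).
(a) Use T(8) = 45: (45 - 18)/(85 - 18) = e^(-k·8), so k = -ln(0.403)/8 ≈ 0.1136.
(b) Apply k to t = 13: T(13) = 18 + (67)e^(-1.477) ≈ 33.3°C.


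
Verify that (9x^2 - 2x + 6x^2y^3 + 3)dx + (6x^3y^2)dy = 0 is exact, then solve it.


Check exactness: ∂M/∂y = 18x^2y^2 and ∂N/∂x = 18x^2y^2; equal, so the equation is exact.
Integrate M with respect to x (treating y as constant): ∫M dx = 3x^3 - x^2 + 2x^3y^3 + 3x + h(y).
Differentiate w.r.t. y and set equal to N: all terms match, so h'(y) = 0 and h is a constant absorbed into C.
General solution: 3x^3 - x^2 + 2x^3y^3 + 3x = C.


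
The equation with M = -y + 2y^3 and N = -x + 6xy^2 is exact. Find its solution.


Check exactness: ∂M/∂y = -1 + 6y^2 and ∂N/∂x = -1 + 6y^2; equal, so the equation is exact.
Integrate M with respect to x (treating y as constant): ∫M dx = -xy + 2xy^3 + h(y).
Differentiate w.r.t. y and set equal to N: all terms match, so h'(y) = 0 and h is a constant absorbed into C.
General solution: -xy + 2xy^3 = C.


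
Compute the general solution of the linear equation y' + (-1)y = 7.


P(x) = -1 ⇒ μ = e^(-x).
(μ y)' = 7e^(-x) ⇒ μ y = -7e^(-x) + C.
Divide by μ: y = -7 + Ce^(x).


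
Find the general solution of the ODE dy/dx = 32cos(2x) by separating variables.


g(y) = 1, so integrate directly: y = ∫ 32cos(2x) dx = 16sin(2x) + C.


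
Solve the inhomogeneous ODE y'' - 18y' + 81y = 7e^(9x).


Characteristic polynomial (r - 9)² = 0; repeated root r = 9.
y_h = (C₁ + C₂x)e^(9x). Forcing matches the repeated root (resonance), so try y_p = Ax² e^(9x).
Substitute and solve for A: 2A = 7, so A = 7/2.
General solution: y = (C₁ + C₂x + (7/2)x²)e^(9x).


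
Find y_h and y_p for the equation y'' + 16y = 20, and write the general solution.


Homogeneous part: r² + 16 = 0 ⇒ r = ±4i, so y_h = C₁cos(4x) + C₂sin(4x).
Try constant y_p = A; plug in: 16A = 20 ⇒ A = 5/4.
General solution: y = C₁cos(4x) + C₂sin(4x) + 5/4.


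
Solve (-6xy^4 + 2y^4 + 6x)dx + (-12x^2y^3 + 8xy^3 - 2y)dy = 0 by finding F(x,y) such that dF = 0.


Check exactness: ∂M/∂y = -24xy^3 + 8y^3 and ∂N/∂x = -24xy^3 + 8y^3; equal, so the equation is exact.
Integrate M with respect to x (treating y as constant): ∫M dx = -3x^2y^4 + 2xy^4 + 3x^2 + h(y).
Differentiate w.r.t. y and set equal to N: the x-dependent terms already match, leaving h'(y) = -2y. Integrate: h(y) = -y^2.
So F(x,y) = -3x^2y^4 + 2xy^4 + 3x^2 - y^2.
General solution: -3x^2y^4 + 2xy^4 + 3x^2 - y^2 = C.


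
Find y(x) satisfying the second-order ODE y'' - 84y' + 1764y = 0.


Characteristic equation: r² - 84r + 1764 = 0, i.e. (r - 42)² = 0.
Repeated root r = 42; include an x factor for the second linearly independent solution.
General solution: y = (C₁ + C₂x)e^(42x).


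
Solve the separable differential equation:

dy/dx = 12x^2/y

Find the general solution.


Separate variables: y dy = 12x^2 dx.
Integrate both sides: y²/2 = 4x^3 + C₀.
Multiply by 2: y² = 8x^3 + C.


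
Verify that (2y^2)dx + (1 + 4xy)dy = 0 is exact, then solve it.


Check exactness: ∂M/∂y = 4y and ∂N/∂x = 4y; equal, so the equation is exact.
Integrate M with respect to x (treating y as constant): ∫M dx = 2xy^2 + h(y).
Differentiate w.r.t. y and set equal to N: the x-dependent terms already match, leaving h'(y) = 1. Integrate: h(y) = y.
So F(x,y) = y + 2xy^2.
General solution: y + 2xy^2 = C.


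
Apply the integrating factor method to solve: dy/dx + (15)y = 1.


P(x) = 15, Q(x) = 1; integrating factor μ = e^(15x).
(μ y)' = e^(15x) ⇒ μ y = (1/15)e^(15x) + C.
Divide by μ: y = 1/15 + Ce^(-15x).


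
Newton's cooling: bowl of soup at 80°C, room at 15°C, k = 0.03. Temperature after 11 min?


Newton's law: dT/dt = -k(T - T_a) has solution T(t) = T_a + (T₀ - T_a)e^(-kt).
Plug in T_a = 15, T₀ = 80, k = 0.03, t = 11: T(11) = 15 + (65)e^(-0.33) ≈ 61.7°C.


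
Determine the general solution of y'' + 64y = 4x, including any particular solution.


Homogeneous: r² + 64 = 0 ⇒ r = ±8i, y_h = C₁cos(8x) + C₂sin(8x).
Polynomial forcing; try y_p = Ax + B. Then y_p'' + 64 y_p = 64(Ax + B) = 4x, so B = 0 and A = 1/16.
General solution: y = C₁cos(8x) + C₂sin(8x) + (1/16)x.


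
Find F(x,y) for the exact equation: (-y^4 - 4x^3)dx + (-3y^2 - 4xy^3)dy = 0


Check exactness: ∂M/∂y = -4y^3 and ∂N/∂x = -4y^3; equal, so the equation is exact.
Integrate M with respect to x (treating y as constant): ∫M dx = -xy^4 - x^4 + h(y).
Differentiate w.r.t. y and set equal to N: the x-dependent terms already match, leaving h'(y) = -3y^2. Integrate: h(y) = -y^3.
So F(x,y) = -y^3 - xy^4 - x^4.
General solution: -y^3 - xy^4 - x^4 = C.


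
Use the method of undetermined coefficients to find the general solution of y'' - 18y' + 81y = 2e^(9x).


Characteristic polynomial (r - 9)² = 0; repeated root r = 9.
y_h = (C₁ + C₂x)e^(9x). Forcing matches the repeated root (resonance), so try y_p = Ax² e^(9x).
Substitute and solve for A: 2A = 2, so A = 1.
General solution: y = (C₁ + C₂x + x²)e^(9x).


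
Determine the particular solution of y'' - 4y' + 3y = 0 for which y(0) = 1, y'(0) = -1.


Characteristic roots of r² - 4r + 3 = 0 are 1, 3.
General solution y = c₁ e^(x) + c₂ e^(3x).
Apply y(0) = 1: c₁ + c₂ = 1. Apply y'(0) = -1: 1 c₁ + 3 c₂ = -1.
Solve: c₁ = 2, c₂ = -1.
Particular solution: y = 2e^(x) - e^(3x).


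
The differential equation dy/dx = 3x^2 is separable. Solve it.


Integrate both sides with respect to x: y = ∫ 3x^2 dx = x^3 + C.


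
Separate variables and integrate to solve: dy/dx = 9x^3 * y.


Separate variables: dy/y = 9x^3 dx.
Integrate: ln|y| = (9/4)x^4 + C₀.
Exponentiate: y = Ce^((9/4)x^4).


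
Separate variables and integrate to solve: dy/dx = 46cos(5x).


g(y) = 1, so integrate directly: y = ∫ 46cos(5x) dx = (46/5)sin(5x) + C.


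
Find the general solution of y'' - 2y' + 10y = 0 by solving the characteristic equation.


Characteristic equation: r² - 2r + 10 = 0.
Discriminant is negative; roots r = 1 ± 3i (complex conjugate pair).
General solution uses e^(α x)(C₁ cos(β x) + C₂ sin(β x)): y = e^(x)(C₁cos(3x) + C₂sin(3x)).


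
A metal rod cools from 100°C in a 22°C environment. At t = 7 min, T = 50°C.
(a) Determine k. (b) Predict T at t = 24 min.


Newton's law: T(t) = T_a + (T₀ - T_a)e^(-kt).
(a) Use T(7) = 50: (50 - 22)/(100 - 22) = e^(-k·7), so k = -ln(0.359)/7 ≈ 0.1464.
(b) Apply k to t = 24: T(24) = 22 + (78)e^(-3.513) ≈ 24.3°C.


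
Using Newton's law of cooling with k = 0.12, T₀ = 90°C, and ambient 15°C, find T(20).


Newton's law: dT/dt = -k(T - T_a) has solution T(t) = T_a + (T₀ - T_a)e^(-kt).
Plug in T_a = 15, T₀ = 90, k = 0.12, t = 20: T(20) = 15 + (75)e^(-2.40) ≈ 21.8°C.


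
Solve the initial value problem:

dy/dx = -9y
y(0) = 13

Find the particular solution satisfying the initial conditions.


General solution of y' = -9y is y = Ce^(-9x).
Apply y(0) = 13: C = 13.
Particular solution: y = 13e^(-9x).


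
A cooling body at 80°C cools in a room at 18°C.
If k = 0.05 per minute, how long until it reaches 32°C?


From T(t) = T_a + (T₀ - T_a)e^(-kt), set T(t) = 32:
(32 - 18) / (80 - 18) = e^(-0.05t), so t = -ln(0.226)/0.05 ≈ 29.8 minutes.


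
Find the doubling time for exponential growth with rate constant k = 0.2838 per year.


Exponential growth: P(t) = P₀ e^(0.2838t). Set P(t)/P₀ = 2: e^(0.2838t) = 2.
Solve: t = ln(2)/0.2838 ≈ 2.44 years.


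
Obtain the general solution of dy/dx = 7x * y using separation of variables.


Separate variables: dy/y = 7x dx.
Integrate: ln|y| = (7/2)x^2 + C₀.
Exponentiate: y = Ce^((7/2)x^2).


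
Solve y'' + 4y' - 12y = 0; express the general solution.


Characteristic equation: r² + 4r - 12 = 0.
Factor: (r + 6)(r - 2) = 0 ⇒ r = -6, 2 (distinct real).
General solution: y = C₁e^(-6x) + C₂e^(2x).


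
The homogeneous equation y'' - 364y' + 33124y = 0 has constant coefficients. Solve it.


Characteristic equation: r² - 364r + 33124 = 0, i.e. (r - 182)² = 0.
Repeated root r = 182; include an x factor for the second linearly independent solution.
General solution: y = (C₁ + C₂x)e^(182x).


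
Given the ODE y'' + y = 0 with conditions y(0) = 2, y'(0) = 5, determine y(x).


Characteristic roots of r² + 1 = 0 are ±1i, so y = C₁cos(x) + C₂sin(x).
Apply y(0) = 2: C₁ = 2. Differentiate and apply y'(0) = 5: 1·C₂ = 5, so C₂ = 5.
Particular solution: y = 2cos(x) + 5sin(x).


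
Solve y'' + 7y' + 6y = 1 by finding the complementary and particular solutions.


Characteristic roots of r² + 7r + 6 = 0 are -1, -6.
y_h = C₁e^(-x) + C₂e^(-6x).
Constant forcing; try y_p = A. Then 6A = 1 ⇒ A = 1/6.
General solution: y = C₁e^(-x) + C₂e^(-6x) + 1/6.


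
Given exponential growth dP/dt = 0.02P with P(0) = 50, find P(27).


The ODE dP/dt = 0.02P has solution P(t) = P(0)e^(0.02t).
Substitute P(0) = 50 and t = 27: P(27) = 50 e^(0.54) ≈ 86.


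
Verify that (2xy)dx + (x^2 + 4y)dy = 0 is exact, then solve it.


Check exactness: ∂M/∂y = 2x and ∂N/∂x = 2x; equal, so the equation is exact.
Integrate M with respect to x (treating y as constant): ∫M dx = x^2y + h(y).
Differentiate w.r.t. y and set equal to N: the x-dependent terms already match, leaving h'(y) = 4y. Integrate: h(y) = 2y^2.
So F(x,y) = x^2y + 2y^2.
General solution: x^2y + 2y^2 = C.


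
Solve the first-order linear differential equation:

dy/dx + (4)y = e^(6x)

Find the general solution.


P(x) = 4 ⇒ μ = e^(4x).
(μ y)' = e^(10x) ⇒ μ y = e^(10x)/10 + C.
Divide by μ: y = (1/10)e^(6x) + Ce^(-4x).


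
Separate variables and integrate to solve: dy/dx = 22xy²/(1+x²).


Separate: dy/y² = 22x/(1+x²) dx.
Integrate LHS: ∫ dy/y² = -1/y.
Integrate RHS via u = 1+x²: 11ln(1+x²) + C.
Result: -1/y = 11ln(1+x²) + C.


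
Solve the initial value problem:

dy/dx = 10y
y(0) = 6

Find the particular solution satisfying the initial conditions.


General solution of y' = 10y is y = Ce^(10x).
Apply y(0) = 6: C = 6.
Particular solution: y = 6e^(10x).


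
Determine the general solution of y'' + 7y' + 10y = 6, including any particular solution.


Characteristic roots of r² + 7r + 10 = 0 are -5, -2.
y_h = C₁e^(-5x) + C₂e^(-2x).
Constant forcing; try y_p = A. Then 10A = 6 ⇒ A = 3/5.
General solution: y = C₁e^(-5x) + C₂e^(-2x) + 3/5.


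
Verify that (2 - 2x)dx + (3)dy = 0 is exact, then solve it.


Check exactness: ∂M/∂y = 0 and ∂N/∂x = 0; equal, so the equation is exact.
Integrate M with respect to x (treating y as constant): ∫M dx = 2x - x^2 + h(y).
Differentiate w.r.t. y and set equal to N: the x-dependent terms already match, leaving h'(y) = 3. Integrate: h(y) = 3y.
So F(x,y) = 3y + 2x - x^2.
General solution: 3y + 2x - x^2 = C.


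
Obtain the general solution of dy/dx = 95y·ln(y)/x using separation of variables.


Separate: dy/[y ln(y)] = 95 dx/x.
Substitute u = ln(y): du/u = 95 dx/x.
Integrate: ln|ln(y)| = 95ln|x| + C₀, hence ln(y) = C·x^95.


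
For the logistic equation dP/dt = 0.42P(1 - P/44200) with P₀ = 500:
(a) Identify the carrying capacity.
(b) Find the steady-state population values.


Logistic ODE dP/dt = 0.42P(1 - P/44200) has equilibria where dP/dt = 0, i.e. P = 0 or P = 44200.
The coefficient (1 - P/K) = 0 when P = K, identifying K = 44200 as the carrying capacity.
(a) K = 44200; (b) equilibria P = 0 and P = 44200.


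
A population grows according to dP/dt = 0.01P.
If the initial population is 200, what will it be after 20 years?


The ODE dP/dt = 0.01P has solution P(t) = P(0)e^(0.01t).
Substitute P(0) = 200 and t = 20: P(20) = 200 e^(0.20) ≈ 244.


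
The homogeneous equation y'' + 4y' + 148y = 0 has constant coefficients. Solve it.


Characteristic equation: r² + 4r + 148 = 0.
Discriminant is negative; roots r = -2 ± 12i (complex conjugate pair).
General solution uses e^(α x)(C₁ cos(β x) + C₂ sin(β x)): y = e^(-2x)(C₁cos(12x) + C₂sin(12x)).


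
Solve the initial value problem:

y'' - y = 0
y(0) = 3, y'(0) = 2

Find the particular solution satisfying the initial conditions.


Characteristic roots of r² - 1 = 0 are -1, 1.
General solution y = c₁ e^(-x) + c₂ e^(x).
Apply y(0) = 3: c₁ + c₂ = 3. Apply y'(0) = 2: -1 c₁ + 1 c₂ = 2.
Solve: c₁ = 1/2, c₂ = 5/2.
Particular solution: y = (1/2)e^(-x) + (5/2)e^(x).


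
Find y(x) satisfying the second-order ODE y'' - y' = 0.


Characteristic equation: r² - r = 0.
Factor: (r - 1)(r - 0) = 0 ⇒ r = 1, 0 (distinct real).
General solution: y = C₁e^(x) + C₂.


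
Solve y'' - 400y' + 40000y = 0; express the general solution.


Characteristic equation: r² - 400r + 40000 = 0, i.e. (r - 200)² = 0.
Repeated root r = 200; include an x factor for the second linearly independent solution.
General solution: y = (C₁ + C₂x)e^(200x).


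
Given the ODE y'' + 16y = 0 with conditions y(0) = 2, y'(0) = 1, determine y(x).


Characteristic roots of r² + 16 = 0 are ±4i, so y = C₁cos(4x) + C₂sin(4x).
Apply y(0) = 2: C₁ = 2. Differentiate and apply y'(0) = 1: 4·C₂ = 1, so C₂ = 1/4.
Particular solution: y = 2cos(4x) + (1/4)sin(4x).


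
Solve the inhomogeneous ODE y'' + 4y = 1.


Homogeneous part: r² + 4 = 0 ⇒ r = ±2i, so y_h = C₁cos(2x) + C₂sin(2x).
Try constant y_p = A; plug in: 4A = 1 ⇒ A = 1/4.
General solution: y = C₁cos(2x) + C₂sin(2x) + 1/4.


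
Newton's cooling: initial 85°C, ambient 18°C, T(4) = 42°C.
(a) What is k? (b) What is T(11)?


Newton's law: T(t) = T_a + (T₀ - T_a)e^(-kt).
(a) Use T(4) = 42: (42 - 18)/(85 - 18) = e^(-k·4), so k = -ln(0.358)/4 ≈ 0.2567.
(b) Apply k to t = 11: T(11) = 18 + (67)e^(-2.823) ≈ 22.0°C.


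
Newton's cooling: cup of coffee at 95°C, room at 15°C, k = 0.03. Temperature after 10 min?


Newton's law: dT/dt = -k(T - T_a) has solution T(t) = T_a + (T₀ - T_a)e^(-kt).
Plug in T_a = 15, T₀ = 95, k = 0.03, t = 10: T(10) = 15 + (80)e^(-0.30) ≈ 74.3°C.


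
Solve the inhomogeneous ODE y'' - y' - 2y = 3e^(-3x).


Characteristic roots of r² - r - 2 = 0 are -1, 2.
y_h = C₁e^(-x) + C₂e^(2x).
Forcing exponent -3 is not a characteristic root; try y_p = Ae^(-3x).
Substitute: A·(9 + (-1)·-3 + (-2)) = A·10 = 3, so A = 3/10.
General solution: y = C₁e^(-x) + C₂e^(2x) + (3/10)e^(-3x).


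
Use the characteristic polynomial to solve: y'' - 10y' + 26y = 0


Characteristic equation: r² - 10r + 26 = 0.
Discriminant is negative; roots r = 5 ± 1i (complex conjugate pair).
General solution uses e^(α x)(C₁ cos(β x) + C₂ sin(β x)): y = e^(5x)(C₁cos(x) + C₂sin(x)).


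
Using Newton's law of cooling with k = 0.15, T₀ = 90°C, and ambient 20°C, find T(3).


Newton's law: dT/dt = -k(T - T_a) has solution T(t) = T_a + (T₀ - T_a)e^(-kt).
Plug in T_a = 20, T₀ = 90, k = 0.15, t = 3: T(3) = 20 + (70)e^(-0.45) ≈ 64.6°C.


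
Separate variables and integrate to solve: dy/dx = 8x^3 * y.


Separate variables: dy/y = 8x^3 dx.
Integrate: ln|y| = 2x^4 + C₀.
Exponentiate: y = Ce^(2x^4).


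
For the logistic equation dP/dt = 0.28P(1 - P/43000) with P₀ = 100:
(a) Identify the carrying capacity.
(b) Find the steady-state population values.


Logistic ODE dP/dt = 0.28P(1 - P/43000) has equilibria where dP/dt = 0, i.e. P = 0 or P = 43000.
The coefficient (1 - P/K) = 0 when P = K, identifying K = 43000 as the carrying capacity.
(a) K = 43000; (b) equilibria P = 0 and P = 43000.


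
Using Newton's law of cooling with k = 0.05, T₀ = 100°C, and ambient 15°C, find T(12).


Newton's law: dT/dt = -k(T - T_a) has solution T(t) = T_a + (T₀ - T_a)e^(-kt).
Plug in T_a = 15, T₀ = 100, k = 0.05, t = 12: T(12) = 15 + (85)e^(-0.60) ≈ 61.6°C.


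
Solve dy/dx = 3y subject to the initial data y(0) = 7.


General solution of y' = 3y is y = Ce^(3x).
Apply y(0) = 7: C = 7.
Particular solution: y = 7e^(3x).


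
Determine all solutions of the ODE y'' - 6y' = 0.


Characteristic equation: r² - 6r = 0.
Factor: (r - 0)(r - 6) = 0 ⇒ r = 0, 6 (distinct real).
General solution: y = C₁ + C₂e^(6x).


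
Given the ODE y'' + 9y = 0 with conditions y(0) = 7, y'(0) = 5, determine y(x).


Characteristic roots of r² + 9 = 0 are ±3i, so y = C₁cos(3x) + C₂sin(3x).
Apply y(0) = 7: C₁ = 7. Differentiate and apply y'(0) = 5: 3·C₂ = 5, so C₂ = 5/3.
Particular solution: y = 7cos(3x) + (5/3)sin(3x).


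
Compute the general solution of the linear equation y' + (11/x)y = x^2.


P(x) = 11/x ⇒ μ = x^11.
(x^11 y)' = x^13 ⇒ x^11 y = x^14/(14) + C.
Solve for y: y = (1/14)x^3 + C/x^11.


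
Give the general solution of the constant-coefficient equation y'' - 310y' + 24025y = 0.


Characteristic equation: r² - 310r + 24025 = 0, i.e. (r - 155)² = 0.
Repeated root r = 155; include an x factor for the second linearly independent solution.
General solution: y = (C₁ + C₂x)e^(155x).


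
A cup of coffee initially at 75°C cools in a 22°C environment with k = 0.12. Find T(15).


Newton's law: dT/dt = -k(T - T_a) has solution T(t) = T_a + (T₀ - T_a)e^(-kt).
Plug in T_a = 22, T₀ = 75, k = 0.12, t = 15: T(15) = 22 + (53)e^(-1.80) ≈ 30.8°C.


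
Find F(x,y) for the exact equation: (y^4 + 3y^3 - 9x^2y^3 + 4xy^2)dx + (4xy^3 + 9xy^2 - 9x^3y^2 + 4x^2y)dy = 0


Check exactness: ∂M/∂y = 4y^3 + 9y^2 - 27x^2y^2 + 8xy and ∂N/∂x = 4y^3 + 9y^2 - 27x^2y^2 + 8xy; equal, so the equation is exact.
Integrate M with respect to x (treating y as constant): ∫M dx = xy^4 + 3xy^3 - 3x^3y^3 + 2x^2y^2 + h(y).
Differentiate w.r.t. y and set equal to N: all terms match, so h'(y) = 0 and h is a constant absorbed into C.
General solution: xy^4 + 3xy^3 - 3x^3y^3 + 2x^2y^2 = C.


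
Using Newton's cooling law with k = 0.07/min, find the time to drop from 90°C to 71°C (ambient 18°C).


From T(t) = T_a + (T₀ - T_a)e^(-kt), set T(t) = 71:
(71 - 18) / (90 - 18) = e^(-0.07t), so t = -ln(0.736)/0.07 ≈ 4.4 minutes.


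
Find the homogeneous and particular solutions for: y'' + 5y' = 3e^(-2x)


Characteristic roots of r² + 5r = 0 are 0, -5.
y_h = C₁ + C₂e^(-5x).
Forcing exponent -2 is not a characteristic root; try y_p = Ae^(-2x).
Substitute: A·(4 + (5)·-2 + (0)) = A·-6 = 3, so A = -1/2.
General solution: y = C₁ + C₂e^(-5x) - (1/2)e^(-2x).


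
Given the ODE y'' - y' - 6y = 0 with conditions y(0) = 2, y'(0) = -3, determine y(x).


Characteristic roots of r² - r - 6 = 0 are -2, 3.
General solution y = c₁ e^(-2x) + c₂ e^(3x).
Apply y(0) = 2: c₁ + c₂ = 2. Apply y'(0) = -3: -2 c₁ + 3 c₂ = -3.
Solve: c₁ = 9/5, c₂ = 1/5.
Particular solution: y = (9/5)e^(-2x) + (1/5)e^(3x).


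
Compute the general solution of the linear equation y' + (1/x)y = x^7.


P(x) = 1/x ⇒ μ = x^1.
(x^1 y)' = x^8 ⇒ x^1 y = x^9/(9) + C.
Solve for y: y = (1/9)x^8 + C/x^1.


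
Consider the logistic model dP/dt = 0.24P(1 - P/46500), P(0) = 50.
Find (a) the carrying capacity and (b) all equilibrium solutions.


Logistic ODE dP/dt = 0.24P(1 - P/46500) has equilibria where dP/dt = 0, i.e. P = 0 or P = 46500.
The coefficient (1 - P/K) = 0 when P = K, identifying K = 46500 as the carrying capacity.
(a) K = 46500; (b) equilibria P = 0 and P = 46500.


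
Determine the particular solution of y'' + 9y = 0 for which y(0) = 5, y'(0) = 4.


Characteristic roots of r² + 9 = 0 are ±3i, so y = C₁cos(3x) + C₂sin(3x).
Apply y(0) = 5: C₁ = 5. Differentiate and apply y'(0) = 4: 3·C₂ = 4, so C₂ = 4/3.
Particular solution: y = 5cos(3x) + (4/3)sin(3x).


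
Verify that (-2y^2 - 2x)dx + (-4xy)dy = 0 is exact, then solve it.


Check exactness: ∂M/∂y = -4y and ∂N/∂x = -4y; equal, so the equation is exact.
Integrate M with respect to x (treating y as constant): ∫M dx = -2xy^2 - x^2 + h(y).
Differentiate w.r.t. y and set equal to N: all terms match, so h'(y) = 0 and h is a constant absorbed into C.
General solution: -2xy^2 - x^2 = C.


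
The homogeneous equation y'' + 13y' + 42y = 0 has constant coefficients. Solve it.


Characteristic equation: r² + 13r + 42 = 0.
Factor: (r + 6)(r + 7) = 0 ⇒ r = -6, -7 (distinct real).
General solution: y = C₁e^(-6x) + C₂e^(-7x).


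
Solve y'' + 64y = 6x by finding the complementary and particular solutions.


Homogeneous: r² + 64 = 0 ⇒ r = ±8i, y_h = C₁cos(8x) + C₂sin(8x).
Polynomial forcing; try y_p = Ax + B. Then y_p'' + 64 y_p = 64(Ax + B) = 6x, so B = 0 and A = 3/32.
General solution: y = C₁cos(8x) + C₂sin(8x) + (3/32)x.


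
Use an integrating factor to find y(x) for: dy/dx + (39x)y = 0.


P(x) = 39x ⇒ μ = e^((39/2)x²).
Q(x) = 0 so μ y is constant: y = Ce^(-(39/2)x²).


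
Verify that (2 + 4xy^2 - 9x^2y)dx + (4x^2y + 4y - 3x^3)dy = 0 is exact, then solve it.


Check exactness: ∂M/∂y = 8xy - 9x^2 and ∂N/∂x = 8xy - 9x^2; equal, so the equation is exact.
Integrate M with respect to x (treating y as constant): ∫M dx = 2x + 2x^2y^2 - 3x^3y + h(y).
Differentiate w.r.t. y and set equal to N: the x-dependent terms already match, leaving h'(y) = 4y. Integrate: h(y) = 2y^2.
So F(x,y) = 2x + 2x^2y^2 + 2y^2 - 3x^3y.
General solution: 2x + 2x^2y^2 + 2y^2 - 3x^3y = C.


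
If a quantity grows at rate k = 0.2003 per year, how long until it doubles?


Exponential growth: P(t) = P₀ e^(0.2003t). Set P(t)/P₀ = 2: e^(0.2003t) = 2.
Solve: t = ln(2)/0.2003 ≈ 3.46 years.


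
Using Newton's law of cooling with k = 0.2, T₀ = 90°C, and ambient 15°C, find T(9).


Newton's law: dT/dt = -k(T - T_a) has solution T(t) = T_a + (T₀ - T_a)e^(-kt).
Plug in T_a = 15, T₀ = 90, k = 0.2, t = 9: T(9) = 15 + (75)e^(-1.80) ≈ 27.4°C.


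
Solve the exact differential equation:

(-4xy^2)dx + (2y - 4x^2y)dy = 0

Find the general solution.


Check exactness: ∂M/∂y = -8xy and ∂N/∂x = -8xy; equal, so the equation is exact.
Integrate M with respect to x (treating y as constant): ∫M dx = -2x^2y^2 + h(y).
Differentiate w.r.t. y and set equal to N: the x-dependent terms already match, leaving h'(y) = 2y. Integrate: h(y) = y^2.
So F(x,y) = y^2 - 2x^2y^2.
General solution: y^2 - 2x^2y^2 = C.


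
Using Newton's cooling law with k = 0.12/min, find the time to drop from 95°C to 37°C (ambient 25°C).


From T(t) = T_a + (T₀ - T_a)e^(-kt), set T(t) = 37:
(37 - 25) / (95 - 25) = e^(-0.12t), so t = -ln(0.171)/0.12 ≈ 14.7 minutes.


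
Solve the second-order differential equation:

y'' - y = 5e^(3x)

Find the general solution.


Characteristic roots of r² - 1 = 0 are 1, -1.
y_h = C₁e^(x) + C₂e^(-x).
Forcing exponent 3 is not a characteristic root; try y_p = Ae^(3x).
Substitute: A·(9 + (0)·3 + (-1)) = A·8 = 5, so A = 5/8.
General solution: y = C₁e^(x) + C₂e^(-x) + (5/8)e^(3x).


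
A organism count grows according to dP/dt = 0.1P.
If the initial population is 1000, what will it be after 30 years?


The ODE dP/dt = 0.1P has solution P(t) = P(0)e^(0.1t).
Substitute P(0) = 1000 and t = 30: P(30) = 1000 e^(3.00) ≈ 20086.


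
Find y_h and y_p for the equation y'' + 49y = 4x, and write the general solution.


Homogeneous: r² + 49 = 0 ⇒ r = ±7i, y_h = C₁cos(7x) + C₂sin(7x).
Polynomial forcing; try y_p = Ax + B. Then y_p'' + 49 y_p = 49(Ax + B) = 4x, so B = 0 and A = 4/49.
General solution: y = C₁cos(7x) + C₂sin(7x) + (4/49)x.


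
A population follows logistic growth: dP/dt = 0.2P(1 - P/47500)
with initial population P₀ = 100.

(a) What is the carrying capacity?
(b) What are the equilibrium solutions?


Logistic ODE dP/dt = 0.2P(1 - P/47500) has equilibria where dP/dt = 0, i.e. P = 0 or P = 47500.
The coefficient (1 - P/K) = 0 when P = K, identifying K = 47500 as the carrying capacity.
(a) K = 47500; (b) equilibria P = 0 and P = 47500.


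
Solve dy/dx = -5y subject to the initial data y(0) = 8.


General solution of y' = -5y is y = Ce^(-5x).
Apply y(0) = 8: C = 8.
Particular solution: y = 8e^(-5x).


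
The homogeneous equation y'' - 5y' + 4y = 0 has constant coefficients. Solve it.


Characteristic equation: r² - 5r + 4 = 0.
Factor: (r - 1)(r - 4) = 0 ⇒ r = 1, 4 (distinct real).
General solution: y = C₁e^(x) + C₂e^(4x).


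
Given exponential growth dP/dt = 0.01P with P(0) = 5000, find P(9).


The ODE dP/dt = 0.01P has solution P(t) = P(0)e^(0.01t).
Substitute P(0) = 5000 and t = 9: P(9) = 5000 e^(0.09) ≈ 5471.


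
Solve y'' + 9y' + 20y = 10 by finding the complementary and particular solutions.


Characteristic roots of r² + 9r + 20 = 0 are -4, -5.
y_h = C₁e^(-4x) + C₂e^(-5x).
Constant forcing; try y_p = A. Then 20A = 10 ⇒ A = 1/2.
General solution: y = C₁e^(-4x) + C₂e^(-5x) + 1/2.


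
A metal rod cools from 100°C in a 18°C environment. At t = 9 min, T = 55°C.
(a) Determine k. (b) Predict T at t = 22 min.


Newton's law: T(t) = T_a + (T₀ - T_a)e^(-kt).
(a) Use T(9) = 55: (55 - 18)/(100 - 18) = e^(-k·9), so k = -ln(0.451)/9 ≈ 0.0884.
(b) Apply k to t = 22: T(22) = 18 + (82)e^(-1.945) ≈ 29.7°C.


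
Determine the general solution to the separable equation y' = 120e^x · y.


Separate variables: dy/y = 120e^x dx.
Integrate: ln|y| = 120e^x + C₀.
Exponentiate: y = Ce^(120e^x).


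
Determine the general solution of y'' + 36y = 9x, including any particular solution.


Homogeneous: r² + 36 = 0 ⇒ r = ±6i, y_h = C₁cos(6x) + C₂sin(6x).
Polynomial forcing; try y_p = Ax + B. Then y_p'' + 36 y_p = 36(Ax + B) = 9x, so B = 0 and A = 1/4.
General solution: y = C₁cos(6x) + C₂sin(6x) + (1/4)x.


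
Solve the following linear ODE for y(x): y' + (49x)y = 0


P(x) = 49x ⇒ μ = e^((49/2)x²).
Q(x) = 0 so μ y is constant: y = Ce^(-(49/2)x²).


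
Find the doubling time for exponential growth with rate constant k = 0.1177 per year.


Exponential growth: P(t) = P₀ e^(0.1177t). Set P(t)/P₀ = 2: e^(0.1177t) = 2.
Solve: t = ln(2)/0.1177 ≈ 5.89 years.


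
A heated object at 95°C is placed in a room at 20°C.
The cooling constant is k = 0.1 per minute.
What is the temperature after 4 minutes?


Newton's law: dT/dt = -k(T - T_a) has solution T(t) = T_a + (T₀ - T_a)e^(-kt).
Plug in T_a = 20, T₀ = 95, k = 0.1, t = 4: T(4) = 20 + (75)e^(-0.40) ≈ 70.3°C.


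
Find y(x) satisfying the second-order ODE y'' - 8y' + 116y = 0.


Characteristic equation: r² - 8r + 116 = 0.
Discriminant is negative; roots r = 4 ± 10i (complex conjugate pair).
General solution uses e^(α x)(C₁ cos(β x) + C₂ sin(β x)): y = e^(4x)(C₁cos(10x) + C₂sin(10x)).


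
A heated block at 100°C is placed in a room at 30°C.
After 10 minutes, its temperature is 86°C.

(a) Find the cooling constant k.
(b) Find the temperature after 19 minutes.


Newton's law: T(t) = T_a + (T₀ - T_a)e^(-kt).
(a) Use T(10) = 86: (86 - 30)/(100 - 30) = e^(-k·10), so k = -ln(0.800)/10 ≈ 0.0223.
(b) Apply k to t = 19: T(19) = 30 + (70)e^(-0.424) ≈ 75.8°C.


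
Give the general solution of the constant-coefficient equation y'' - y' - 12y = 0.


Characteristic equation: r² - r - 12 = 0.
Factor: (r - 4)(r + 3) = 0 ⇒ r = 4, -3 (distinct real).
General solution: y = C₁e^(4x) + C₂e^(-3x).


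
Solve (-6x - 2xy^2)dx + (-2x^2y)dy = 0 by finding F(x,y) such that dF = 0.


Check exactness: ∂M/∂y = -4xy and ∂N/∂x = -4xy; equal, so the equation is exact.
Integrate M with respect to x (treating y as constant): ∫M dx = -3x^2 - x^2y^2 + h(y).
Differentiate w.r.t. y and set equal to N: all terms match, so h'(y) = 0 and h is a constant absorbed into C.
General solution: -3x^2 - x^2y^2 = C.


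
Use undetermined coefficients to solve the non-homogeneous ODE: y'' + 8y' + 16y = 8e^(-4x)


Characteristic polynomial (r + 4)² = 0; repeated root r = -4.
y_h = (C₁ + C₂x)e^(-4x). Forcing matches the repeated root (resonance), so try y_p = Ax² e^(-4x).
Substitute and solve for A: 2A = 8, so A = 4.
General solution: y = (C₁ + C₂x + 4x²)e^(-4x).


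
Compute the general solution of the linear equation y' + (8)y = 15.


P(x) = 8, Q(x) = 15; integrating factor μ = e^(8x).
(μ y)' = 15e^(8x) ⇒ μ y = (15/8)e^(8x) + C.
Divide by μ: y = 15/8 + Ce^(-8x).


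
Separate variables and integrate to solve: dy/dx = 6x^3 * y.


Separate variables: dy/y = 6x^3 dx.
Integrate: ln|y| = (3/2)x^4 + C₀.
Exponentiate: y = Ce^((3/2)x^4).


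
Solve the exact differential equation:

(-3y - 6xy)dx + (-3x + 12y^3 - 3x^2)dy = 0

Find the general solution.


Check exactness: ∂M/∂y = -3 - 6x and ∂N/∂x = -3 - 6x; equal, so the equation is exact.
Integrate M with respect to x (treating y as constant): ∫M dx = -3xy - 3x^2y + h(y).
Differentiate w.r.t. y and set equal to N: the x-dependent terms already match, leaving h'(y) = 12y^3. Integrate: h(y) = 3y^4.
So F(x,y) = -3xy + 3y^4 - 3x^2y.
General solution: -3xy + 3y^4 - 3x^2y = C.


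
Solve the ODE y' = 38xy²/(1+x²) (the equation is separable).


Separate: dy/y² = 38x/(1+x²) dx.
Integrate LHS: ∫ dy/y² = -1/y.
Integrate RHS via u = 1+x²: 19ln(1+x²) + C.
Result: -1/y = 19ln(1+x²) + C.


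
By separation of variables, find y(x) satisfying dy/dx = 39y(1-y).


Separate: dy/[y(1-y)] = 39 dx.
Partial fractions: 1/[y(1-y)] = 1/y + 1/(1-y).
Integrate: ln|y/(1-y)| = 39x + C₀.
Solve for y: y = 1/(1 + Ce^(-39x)).


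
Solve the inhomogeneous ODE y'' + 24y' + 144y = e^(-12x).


Characteristic polynomial (r + 12)² = 0; repeated root r = -12.
y_h = (C₁ + C₂x)e^(-12x). Forcing matches the repeated root (resonance), so try y_p = Ax² e^(-12x).
Substitute and solve for A: 2A = 1, so A = 1/2.
General solution: y = (C₁ + C₂x + (1/2)x²)e^(-12x).
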